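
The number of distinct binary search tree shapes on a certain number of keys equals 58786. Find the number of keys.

Binary search tree shapes on n keys are counted by C_n; 58786 = C_11.

11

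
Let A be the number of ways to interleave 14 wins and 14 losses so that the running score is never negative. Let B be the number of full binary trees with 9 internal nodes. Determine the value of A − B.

Ballot sequences with n votes each where one side never trails are Dyck words, counted by C_n; here n = 14. So A = C_14 = 2674440.
Full binary trees with n internal nodes are counted by C_n; here n = 9. So B = C_9 = 4862.
A − B = 2674440 − 4862 = 2669578.

2669578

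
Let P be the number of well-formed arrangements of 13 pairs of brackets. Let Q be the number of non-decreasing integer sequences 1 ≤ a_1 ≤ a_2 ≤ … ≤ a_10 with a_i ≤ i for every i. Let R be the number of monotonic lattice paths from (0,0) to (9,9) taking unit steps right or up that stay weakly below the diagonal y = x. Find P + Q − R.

Balanced strings of n pairs of brackets are counted by C_n; here n = 13. So P = C_13 = 742900.
Such sub-staircase sequences of length n are counted by C_n; here n = 10. So Q = C_10 = 16796.
Monotone paths in an n×n grid that stay weakly below the diagonal are counted by C_n; here n = 9. So R = C_9 = 4862.
P + Q − R = 742900 + 16796 − 4862 = 754834.

754834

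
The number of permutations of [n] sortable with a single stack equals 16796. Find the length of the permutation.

10

Stack-sortable permutations of [n] are counted by C_n; 16796 = C_10.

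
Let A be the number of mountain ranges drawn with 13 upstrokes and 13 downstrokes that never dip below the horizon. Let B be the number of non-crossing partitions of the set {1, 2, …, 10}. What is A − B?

Dyck paths of semilength n (length 2n) are counted by C_n; here n = 13. So A = C_13 = 742900.
The non-crossing partitions of [10] form a lattice of size C_10. So B = C_10 = 16796.
A − B = 742900 − 16796 = 726104.

726104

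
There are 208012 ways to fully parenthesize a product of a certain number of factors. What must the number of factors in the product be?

13

Parenthesizations of m factors are counted by C_{m−1}. Since C_12 = 208012, the index is 12.
So the index is 12, and the number of factors is 12 + 1 = 13.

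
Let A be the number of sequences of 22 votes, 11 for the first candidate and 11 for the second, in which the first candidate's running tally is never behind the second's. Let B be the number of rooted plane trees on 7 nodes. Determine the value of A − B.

Ballot sequences with n votes each where one side never trails are Dyck words, counted by C_n; here n = 11. So A = C_11 = 58786.
A rooted plane tree on 7 nodes has 6 edges, and such trees are counted by C_6. So B = C_6 = 132.
A − B = 58786 − 132 = 58654.

58654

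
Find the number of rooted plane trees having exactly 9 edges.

Rooted ordered trees with n edges are counted by C_n; here n = 9.
C_9 = C_8 · 2(2·8+1)/(8+2) = 1430 · 34/10 = 4862.

4862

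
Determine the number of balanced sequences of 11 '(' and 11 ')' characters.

58786

Balanced strings of n pairs of brackets are counted by C_n; here n = 11.
C_11 = 58786.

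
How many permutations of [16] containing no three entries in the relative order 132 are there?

Permutations of [n] avoiding any single length-3 pattern are counted by C_n; here n = 16.
C_16 = 35357670.

35357670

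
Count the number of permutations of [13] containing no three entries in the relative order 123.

742900

Permutations of [n] avoiding any single length-3 pattern are counted by C_n; here n = 13.
C_13 = 742900.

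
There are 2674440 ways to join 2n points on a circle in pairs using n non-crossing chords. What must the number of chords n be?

14

Non-crossing pairings of 2n points on a circle are counted by C_n. Since C_14 = 2674440, the index is 14.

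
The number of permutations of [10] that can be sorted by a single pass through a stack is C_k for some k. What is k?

10

By Knuth's characterisation, the stack-sortable permutations of length 10 are the 231-avoiders, numbering C_10.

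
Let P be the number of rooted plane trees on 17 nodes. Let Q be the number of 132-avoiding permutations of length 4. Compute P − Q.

35357656

A rooted plane tree on 17 nodes has 16 edges, and such trees are counted by C_16. So P = C_16 = 35357670.
For any fixed pattern of length 3, the pattern-avoiding permutations of [4] number C_4. So Q = C_4 = 14.
P − Q = 35357670 − 14 = 35357656.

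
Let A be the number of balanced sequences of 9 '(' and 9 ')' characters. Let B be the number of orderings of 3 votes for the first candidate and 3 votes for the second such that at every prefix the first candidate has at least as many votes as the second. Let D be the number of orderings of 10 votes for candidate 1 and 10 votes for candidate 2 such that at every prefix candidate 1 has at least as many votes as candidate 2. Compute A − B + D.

21653

A balanced arrangement of 9 bracket pairs is a Dyck word of semilength 9, so the count is C_9. So A = C_9 = 4862.
Reading a vote for the leader as '(' and for the other as ')' turns such a sequence into a balanced string of 3 pairs, so the count is C_3. So B = C_3 = 5.
Reading a vote for the leader as '(' and for the other as ')' turns such a sequence into a balanced string of 10 pairs, so the count is C_10. So D = C_10 = 16796.
A − B + D = 4862 − 5 + 16796 = 21653.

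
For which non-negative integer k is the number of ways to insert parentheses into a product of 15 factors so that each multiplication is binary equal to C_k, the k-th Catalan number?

14

Bracketing 15 factors into binary products is counted by C_{15−1} = C_14.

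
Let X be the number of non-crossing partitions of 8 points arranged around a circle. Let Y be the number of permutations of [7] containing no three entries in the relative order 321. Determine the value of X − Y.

1001

Non-crossing partitions of an n-element set are counted by C_n; here n = 8. So X = C_8 = 1430.
For any fixed pattern of length 3, the pattern-avoiding permutations of [7] number C_7. So Y = C_7 = 429.
X − Y = 1430 − 429 = 1001.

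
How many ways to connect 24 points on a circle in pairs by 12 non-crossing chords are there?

208012

Pairing 24 circle points by 12 non-crossing chords gives C_12 matchings.
C_12 = 208012.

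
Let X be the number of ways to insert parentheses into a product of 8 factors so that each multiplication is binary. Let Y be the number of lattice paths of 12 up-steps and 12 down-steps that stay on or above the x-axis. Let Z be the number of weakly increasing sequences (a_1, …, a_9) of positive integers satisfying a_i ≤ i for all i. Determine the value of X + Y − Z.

203579

Bracketing 8 factors into binary products is counted by C_{8−1} = C_7. So X = C_7 = 429.
Dyck paths of semilength n (length 2n) are counted by C_n; here n = 12. So Y = C_12 = 208012.
Such sub-staircase sequences of length n are counted by C_n; here n = 9. So Z = C_9 = 4862.
X + Y − Z = 429 + 208012 − 4862 = 203579.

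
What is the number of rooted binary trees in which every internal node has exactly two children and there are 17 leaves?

35357670

Full binary trees with 17 leaves have 17−1 = 16 internal nodes, so there are C_16 of them.
C_16 = 35357670.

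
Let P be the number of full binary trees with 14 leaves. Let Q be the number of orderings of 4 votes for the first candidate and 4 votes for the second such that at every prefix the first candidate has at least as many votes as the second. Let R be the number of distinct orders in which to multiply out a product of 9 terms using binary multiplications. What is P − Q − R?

741456

Full binary trees with 14 leaves have 14−1 = 13 internal nodes, so there are C_13 of them. So P = C_13 = 742900.
Ballot sequences with n votes each where one side never trails are Dyck words, counted by C_n; here n = 4. So Q = C_4 = 14.
Bracketing 9 factors into binary products is counted by C_{9−1} = C_8. So R = C_8 = 1430.
P − Q − R = 742900 − 14 − 1430 = 741456.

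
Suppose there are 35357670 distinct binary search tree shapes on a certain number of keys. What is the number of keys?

Binary search tree shapes on n keys are counted by C_n; 35357670 = C_16.

16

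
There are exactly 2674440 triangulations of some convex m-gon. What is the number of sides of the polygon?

16

Triangulations of a convex m-gon are counted by C_{m−2}. The Catalan number equal to 2674440 is C_14.
So m − 2 = 14, giving m = 16 sides.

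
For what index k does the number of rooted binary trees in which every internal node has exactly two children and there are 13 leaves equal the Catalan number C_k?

12

A full binary tree with L leaves has L−1 internal nodes and is counted by C_{L−1}; L = 13 gives C_12.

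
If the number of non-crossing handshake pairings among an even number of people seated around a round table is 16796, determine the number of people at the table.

Non-crossing handshake pairings of 2n people are counted by C_n, and C_10 = 16796.
So n = 10, and there are 2n = 20 people.

20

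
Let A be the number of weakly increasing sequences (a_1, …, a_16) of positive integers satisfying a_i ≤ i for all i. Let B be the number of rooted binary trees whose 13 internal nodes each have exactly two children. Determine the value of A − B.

34614770

Such sub-staircase sequences of length n are counted by C_n; here n = 16. So A = C_16 = 35357670.
The number of full binary trees on 13 internal nodes is the Catalan number C_13. So B = C_13 = 742900.
A − B = 35357670 − 742900 = 34614770.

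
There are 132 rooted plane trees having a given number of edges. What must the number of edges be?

6

Rooted ordered trees with n edges are counted by C_n. The Catalan number equal to 132 is C_6.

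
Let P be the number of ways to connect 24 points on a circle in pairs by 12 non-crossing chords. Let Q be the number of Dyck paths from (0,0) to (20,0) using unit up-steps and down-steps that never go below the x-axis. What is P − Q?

Pairing 24 circle points by 12 non-crossing chords gives C_12 matchings. So P = C_12 = 208012.
Dyck paths of semilength n (length 2n) are counted by C_n; here n = 10. So Q = C_10 = 16796.
P − Q = 208012 − 16796 = 191216.

191216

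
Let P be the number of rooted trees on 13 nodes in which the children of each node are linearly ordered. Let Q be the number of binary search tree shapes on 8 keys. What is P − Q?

206582

Rooted ordered (plane) trees on m nodes have m−1 edges and are counted by C_{m−1}; m = 13 gives C_12. So P = C_12 = 208012.
Binary trees (left/right distinguished) on n nodes are counted by C_n; here n = 8. So Q = C_8 = 1430.
P − Q = 208012 − 1430 = 206582.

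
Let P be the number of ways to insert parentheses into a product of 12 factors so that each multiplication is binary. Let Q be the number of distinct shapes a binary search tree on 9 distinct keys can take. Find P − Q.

53924

Ways to associate a product of 12 factors correspond to binary trees on 12 leaves, so the count is C_11. So P = C_11 = 58786.
Rooted binary trees with 9 nodes (each child slot possibly empty) number C_9. So Q = C_9 = 4862.
P − Q = 58786 − 4862 = 53924.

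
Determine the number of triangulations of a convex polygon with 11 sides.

A convex 11-gon is triangulated into 9 triangles, and the number of such triangulations is the Catalan number C_{11−2} = C_9.
C_9 = C_8 · 2(2·8+1)/(8+2) = 1430 · 34/10 = 4862.

4862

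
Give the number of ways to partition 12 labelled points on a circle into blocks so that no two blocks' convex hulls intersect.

208012

Non-crossing partitions of an n-element set are counted by C_n; here n = 12.
C_12 = C(24,12)/13 = 2704156/13 = 208012.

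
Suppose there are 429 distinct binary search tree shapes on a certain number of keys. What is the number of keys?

Binary search tree shapes on n keys are counted by C_n; 429 = C_7.

7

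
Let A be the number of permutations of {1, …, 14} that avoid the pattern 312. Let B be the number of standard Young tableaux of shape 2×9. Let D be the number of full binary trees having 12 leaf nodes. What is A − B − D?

2610792

Permutations of [n] avoiding any single length-3 pattern are counted by C_n; here n = 14. So A = C_14 = 2674440.
By the hook-length formula (or a Dyck-path bijection), SYT of shape 2×9 number C_9. So B = C_9 = 4862.
A full binary tree with L leaves has L−1 internal nodes and is counted by C_{L−1}; L = 12 gives C_11. So D = C_11 = 58786.
A − B − D = 2674440 − 4862 − 58786 = 2610792.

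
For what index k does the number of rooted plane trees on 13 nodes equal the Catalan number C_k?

12

A rooted plane tree on 13 nodes has 12 edges, and such trees are counted by C_12.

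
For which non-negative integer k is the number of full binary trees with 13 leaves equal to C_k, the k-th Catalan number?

12

Full binary trees with 13 leaves have 13−1 = 12 internal nodes, so there are C_12 of them.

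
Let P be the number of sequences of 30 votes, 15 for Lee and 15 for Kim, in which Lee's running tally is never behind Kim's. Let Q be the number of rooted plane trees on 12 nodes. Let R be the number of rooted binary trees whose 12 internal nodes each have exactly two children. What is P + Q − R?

Ballot sequences with n votes each where one side never trails are Dyck words, counted by C_n; here n = 15. So P = C_15 = 9694845.
A rooted plane tree on 12 nodes has 11 edges, and such trees are counted by C_11. So Q = C_11 = 58786.
Full binary trees with n internal nodes are counted by C_n; here n = 12. So R = C_12 = 208012.
P + Q − R = 9694845 + 58786 − 208012 = 9545619.

9545619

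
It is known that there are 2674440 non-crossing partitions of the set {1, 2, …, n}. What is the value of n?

14

Non-crossing partitions of [n] are counted by C_n. The Catalan number equal to 2674440 is C_14.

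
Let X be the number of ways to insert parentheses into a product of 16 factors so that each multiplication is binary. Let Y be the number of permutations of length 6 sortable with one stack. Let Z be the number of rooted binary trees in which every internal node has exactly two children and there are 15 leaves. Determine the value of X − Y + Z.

Parenthesizations of m factors correspond to full binary trees with m leaves, counted by C_{m−1}; m = 16 gives C_15. So X = C_15 = 9694845.
By Knuth's characterisation, the stack-sortable permutations of length 6 are the 231-avoiders, numbering C_6. So Y = C_6 = 132.
Full binary trees with 15 leaves have 15−1 = 14 internal nodes, so there are C_14 of them. So Z = C_14 = 2674440.
X − Y + Z = 9694845 − 132 + 2674440 = 12369153.

12369153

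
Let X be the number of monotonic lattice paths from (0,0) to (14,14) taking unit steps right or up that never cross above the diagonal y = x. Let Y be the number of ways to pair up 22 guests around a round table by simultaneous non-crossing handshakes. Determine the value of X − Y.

Sub-diagonal monotone paths from (0,0) to (14,14) biject with Dyck paths of semilength 14, giving C_14. So X = C_14 = 2674440.
With 22 = 2·11 people, non-crossing handshake pairings are non-crossing perfect matchings on a circle, counted by C_11. So Y = C_11 = 58786.
X − Y = 2674440 − 58786 = 2615654.

2615654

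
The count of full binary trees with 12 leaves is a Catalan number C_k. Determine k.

A full binary tree with L leaves has L−1 internal nodes and is counted by C_{L−1}; L = 12 gives C_11.

11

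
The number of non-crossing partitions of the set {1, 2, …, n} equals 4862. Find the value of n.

Non-crossing partitions of [n] are counted by C_n. The Catalan number equal to 4862 is C_9.

9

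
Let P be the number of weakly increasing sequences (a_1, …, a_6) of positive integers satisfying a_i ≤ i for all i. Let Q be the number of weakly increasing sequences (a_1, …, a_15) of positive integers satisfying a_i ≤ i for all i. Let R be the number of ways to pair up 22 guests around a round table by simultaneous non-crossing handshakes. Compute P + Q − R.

9636191

Such sub-staircase sequences of length n are counted by C_n; here n = 6. So P = C_6 = 132.
Weakly increasing sequences with a_i ≤ i biject with Dyck paths of semilength 15, so there are C_15. So Q = C_15 = 9694845.
Non-crossing handshake pairings of 2n people are counted by C_n; 22 people gives n = 11. So R = C_11 = 58786.
P + Q − R = 132 + 9694845 − 58786 = 9636191.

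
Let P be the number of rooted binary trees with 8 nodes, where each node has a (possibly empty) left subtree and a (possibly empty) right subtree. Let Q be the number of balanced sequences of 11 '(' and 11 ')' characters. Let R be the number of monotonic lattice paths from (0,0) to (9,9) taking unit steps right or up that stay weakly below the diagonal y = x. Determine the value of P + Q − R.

There are C_n binary search tree shapes on n keys; with n = 8 that is C_8. So P = C_8 = 1430.
Balanced strings of n pairs of brackets are counted by C_n; here n = 11. So Q = C_11 = 58786.
Sub-diagonal monotone paths from (0,0) to (9,9) biject with Dyck paths of semilength 9, giving C_9. So R = C_9 = 4862.
P + Q − R = 1430 + 58786 − 4862 = 55354.

55354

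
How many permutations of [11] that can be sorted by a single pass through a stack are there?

Stack-sortable permutations are exactly the 231-avoiding ones, counted by C_n; here n = 11.
C_11 = C(22,11)/12 = 705432/12 = 58786.

58786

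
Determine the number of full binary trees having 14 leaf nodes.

742900

Full binary trees with 14 leaves have 14−1 = 13 internal nodes, so there are C_13 of them.
C_13 = 742900.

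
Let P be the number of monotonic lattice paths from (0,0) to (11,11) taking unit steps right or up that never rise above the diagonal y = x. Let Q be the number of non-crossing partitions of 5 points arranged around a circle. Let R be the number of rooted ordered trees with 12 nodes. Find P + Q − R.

Sub-diagonal monotone paths from (0,0) to (11,11) biject with Dyck paths of semilength 11, giving C_11. So P = C_11 = 58786.
Non-crossing partitions of an n-element set are counted by C_n; here n = 5. So Q = C_5 = 42.
Rooted ordered (plane) trees on m nodes have m−1 edges and are counted by C_{m−1}; m = 12 gives C_11. So R = C_11 = 58786.
P + Q − R = 58786 + 42 − 58786 = 42.

42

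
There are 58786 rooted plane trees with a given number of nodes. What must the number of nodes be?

Rooted ordered trees on m nodes are counted by C_{m−1}, and C_11 = 58786.
So the index is 11, and the number of nodes is 11 + 1 = 12.

12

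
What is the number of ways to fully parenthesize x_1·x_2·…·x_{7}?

132

Parenthesizations of m factors correspond to full binary trees with m leaves, counted by C_{m−1}; m = 7 gives C_6.
C_6 = C(12,6)/7 = 924/7 = 132.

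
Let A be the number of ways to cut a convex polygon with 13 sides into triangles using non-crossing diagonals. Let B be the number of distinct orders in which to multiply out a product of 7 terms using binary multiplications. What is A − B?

58654

Triangulations of a convex m-gon are counted by C_{m−2}; with m = 13 this is C_11. So A = C_11 = 58786.
Bracketing 7 factors into binary products is counted by C_{7−1} = C_6. So B = C_6 = 132.
A − B = 58786 − 132 = 58654.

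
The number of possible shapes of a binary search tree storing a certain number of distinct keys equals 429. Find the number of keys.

Binary search tree shapes on n keys are counted by C_n. The Catalan number equal to 429 is C_7.

7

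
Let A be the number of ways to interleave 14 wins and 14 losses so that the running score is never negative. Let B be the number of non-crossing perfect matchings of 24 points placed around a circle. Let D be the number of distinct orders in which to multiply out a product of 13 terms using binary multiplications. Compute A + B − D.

2674440

Reading a vote for the leader as '(' and for the other as ')' turns such a sequence into a balanced string of 14 pairs, so the count is C_14. So A = C_14 = 2674440.
Non-crossing perfect matchings of 2n points on a circle are counted by C_n; with 24 points, n = 12. So B = C_12 = 208012.
Parenthesizations of m factors correspond to full binary trees with m leaves, counted by C_{m−1}; m = 13 gives C_12. So D = C_12 = 208012.
A + B − D = 2674440 + 208012 − 208012 = 2674440.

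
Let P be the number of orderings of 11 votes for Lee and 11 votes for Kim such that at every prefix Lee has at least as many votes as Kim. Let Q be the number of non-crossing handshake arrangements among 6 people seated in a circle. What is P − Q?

58781

Reading a vote for the leader as '(' and for the other as ')' turns such a sequence into a balanced string of 11 pairs, so the count is C_11. So P = C_11 = 58786.
With 6 = 2·3 people, non-crossing handshake pairings are non-crossing perfect matchings on a circle, counted by C_3. So Q = C_3 = 5.
P − Q = 58786 − 5 = 58781.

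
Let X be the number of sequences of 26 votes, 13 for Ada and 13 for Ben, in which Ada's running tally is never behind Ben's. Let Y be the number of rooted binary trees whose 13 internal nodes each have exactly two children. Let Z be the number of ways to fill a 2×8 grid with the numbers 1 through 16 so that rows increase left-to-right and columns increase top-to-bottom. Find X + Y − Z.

1484370

Ballot sequences with n votes each where one side never trails are Dyck words, counted by C_n; here n = 13. So X = C_13 = 742900.
The number of full binary trees on 13 internal nodes is the Catalan number C_13. So Y = C_13 = 742900.
By the hook-length formula (or a Dyck-path bijection), SYT of shape 2×8 number C_8. So Z = C_8 = 1430.
X + Y − Z = 742900 + 742900 − 1430 = 1484370.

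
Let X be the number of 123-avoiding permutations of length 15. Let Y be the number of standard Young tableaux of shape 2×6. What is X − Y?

Permutations of [n] avoiding any single length-3 pattern are counted by C_n; here n = 15. So X = C_15 = 9694845.
Standard Young tableaux of shape 2×n are counted by C_n; here n = 6. So Y = C_6 = 132.
X − Y = 9694845 − 132 = 9694713.

9694713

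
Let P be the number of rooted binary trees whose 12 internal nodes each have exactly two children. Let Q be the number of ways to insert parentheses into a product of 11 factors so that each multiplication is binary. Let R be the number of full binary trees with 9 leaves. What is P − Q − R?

The number of full binary trees on 12 internal nodes is the Catalan number C_12. So P = C_12 = 208012.
Ways to associate a product of 11 factors correspond to binary trees on 11 leaves, so the count is C_10. So Q = C_10 = 16796.
A full binary tree with L leaves has L−1 internal nodes and is counted by C_{L−1}; L = 9 gives C_8. So R = C_8 = 1430.
P − Q − R = 208012 − 16796 − 1430 = 189786.

189786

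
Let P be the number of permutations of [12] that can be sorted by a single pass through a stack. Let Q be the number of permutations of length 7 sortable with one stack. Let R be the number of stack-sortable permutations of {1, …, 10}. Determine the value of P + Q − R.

By Knuth's characterisation, the stack-sortable permutations of length 12 are the 231-avoiders, numbering C_12. So P = C_12 = 208012.
By Knuth's characterisation, the stack-sortable permutations of length 7 are the 231-avoiders, numbering C_7. So Q = C_7 = 429.
Stack-sortable permutations are exactly the 231-avoiding ones, counted by C_n; here n = 10. So R = C_10 = 16796.
P + Q − R = 208012 + 429 − 16796 = 191645.

191645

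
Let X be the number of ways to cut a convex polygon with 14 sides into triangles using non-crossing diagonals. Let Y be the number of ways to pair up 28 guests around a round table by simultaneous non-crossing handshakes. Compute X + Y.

2882452

The number of triangulations of a 14-gon is the Catalan number C_12 (index = sides − 2). So X = C_12 = 208012.
With 28 = 2·14 people, non-crossing handshake pairings are non-crossing perfect matchings on a circle, counted by C_14. So Y = C_14 = 2674440.
X + Y = 208012 + 2674440 = 2882452.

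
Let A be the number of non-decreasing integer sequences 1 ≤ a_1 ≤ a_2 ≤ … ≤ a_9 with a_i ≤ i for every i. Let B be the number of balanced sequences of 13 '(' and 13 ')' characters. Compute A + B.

747762

Such sub-staircase sequences of length n are counted by C_n; here n = 9. So A = C_9 = 4862.
With 13 pairs the number of balanced bracket strings is the Catalan number C_13. So B = C_13 = 742900.
A + B = 4862 + 742900 = 747762.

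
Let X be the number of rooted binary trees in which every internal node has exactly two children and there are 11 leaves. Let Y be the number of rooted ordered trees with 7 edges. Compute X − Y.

Full binary trees with 11 leaves have 11−1 = 10 internal nodes, so there are C_10 of them. So X = C_10 = 16796.
Rooted ordered trees with n edges are counted by C_n; here n = 7. So Y = C_7 = 429.
X − Y = 16796 − 429 = 16367.

16367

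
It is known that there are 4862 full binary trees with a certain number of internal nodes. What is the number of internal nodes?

Full binary trees with n internal nodes are counted by C_n. Since C_9 = 4862, the index is 9.

9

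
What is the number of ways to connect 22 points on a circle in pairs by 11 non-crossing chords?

58786

Pairing 22 circle points by 11 non-crossing chords gives C_11 matchings.
C_11 = C_10 · 2(2·10+1)/(10+2) = 16796 · 42/12 = 58786.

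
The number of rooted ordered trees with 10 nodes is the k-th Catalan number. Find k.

Rooted ordered (plane) trees on m nodes have m−1 edges and are counted by C_{m−1}; m = 10 gives C_9.

9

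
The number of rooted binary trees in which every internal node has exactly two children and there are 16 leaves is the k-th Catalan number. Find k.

A full binary tree with L leaves has L−1 internal nodes and is counted by C_{L−1}; L = 16 gives C_15.

15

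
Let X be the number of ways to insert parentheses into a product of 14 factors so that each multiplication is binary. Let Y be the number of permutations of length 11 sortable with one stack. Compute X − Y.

684114

Parenthesizations of m factors correspond to full binary trees with m leaves, counted by C_{m−1}; m = 14 gives C_13. So X = C_13 = 742900.
Stack-sortable permutations are exactly the 231-avoiding ones, counted by C_n; here n = 11. So Y = C_11 = 58786.
X − Y = 742900 − 58786 = 684114.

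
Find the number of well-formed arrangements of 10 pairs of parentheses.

16796

Balanced strings of n pairs of brackets are counted by C_n; here n = 10.
C_10 = C_9 · 2(2·9+1)/(9+2) = 4862 · 38/11 = 16796.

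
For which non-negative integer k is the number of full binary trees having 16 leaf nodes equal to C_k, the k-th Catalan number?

15

A full binary tree with L leaves has L−1 internal nodes and is counted by C_{L−1}; L = 16 gives C_15.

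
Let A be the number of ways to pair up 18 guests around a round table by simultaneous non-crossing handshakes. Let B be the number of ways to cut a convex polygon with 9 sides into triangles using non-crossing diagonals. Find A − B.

4433

With 18 = 2·9 people, non-crossing handshake pairings are non-crossing perfect matchings on a circle, counted by C_9. So A = C_9 = 4862.
The number of triangulations of a 9-gon is the Catalan number C_7 (index = sides − 2). So B = C_7 = 429.
A − B = 4862 − 429 = 4433.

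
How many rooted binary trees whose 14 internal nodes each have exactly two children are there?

2674440

Full binary trees with n internal nodes are counted by C_n; here n = 14.
C_14 = C(28,14)/15 = 40116600/15 = 2674440.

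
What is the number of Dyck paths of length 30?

9694845

Paths of 15 up- and 15 down-steps that never dip below the axis are Dyck paths; their count is C_15.
C_15 = C_14 · 2(2·14+1)/(14+2) = 2674440 · 58/16 = 9694845.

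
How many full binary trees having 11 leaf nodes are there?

A full binary tree with L leaves has L−1 internal nodes and is counted by C_{L−1}; L = 11 gives C_10.
C_10 = C_9 · 2(2·9+1)/(9+2) = 4862 · 38/11 = 16796.

16796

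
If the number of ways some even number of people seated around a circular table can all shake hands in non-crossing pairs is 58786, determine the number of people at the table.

22

Non-crossing handshake pairings of 2n people are counted by C_n; 58786 = C_11.
So n = 11, and there are 2n = 22 people.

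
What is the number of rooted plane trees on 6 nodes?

A rooted plane tree on 6 nodes has 5 edges, and such trees are counted by C_5.
C_5 = 42.

42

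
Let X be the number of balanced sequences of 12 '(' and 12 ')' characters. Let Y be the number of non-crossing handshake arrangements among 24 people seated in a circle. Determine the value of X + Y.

A balanced arrangement of 12 bracket pairs is a Dyck word of semilength 12, so the count is C_12. So X = C_12 = 208012.
With 24 = 2·12 people, non-crossing handshake pairings are non-crossing perfect matchings on a circle, counted by C_12. So Y = C_12 = 208012.
X + Y = 208012 + 208012 = 416024.

416024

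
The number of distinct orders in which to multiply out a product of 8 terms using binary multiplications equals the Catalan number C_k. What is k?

7

Parenthesizations of m factors correspond to full binary trees with m leaves, counted by C_{m−1}; m = 8 gives C_7.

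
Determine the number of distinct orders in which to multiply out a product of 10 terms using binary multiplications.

4862

Parenthesizations of m factors correspond to full binary trees with m leaves, counted by C_{m−1}; m = 10 gives C_9.
C_9 = C(18,9)/10 = 48620/10 = 4862.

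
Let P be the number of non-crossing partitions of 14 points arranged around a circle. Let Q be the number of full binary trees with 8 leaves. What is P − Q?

The non-crossing partitions of [14] form a lattice of size C_14. So P = C_14 = 2674440.
Full binary trees with 8 leaves have 8−1 = 7 internal nodes, so there are C_7 of them. So Q = C_7 = 429.
P − Q = 2674440 − 429 = 2674011.

2674011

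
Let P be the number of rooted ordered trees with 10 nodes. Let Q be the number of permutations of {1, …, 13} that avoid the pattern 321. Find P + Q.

747762

Rooted ordered (plane) trees on m nodes have m−1 edges and are counted by C_{m−1}; m = 10 gives C_9. So P = C_9 = 4862.
For any fixed pattern of length 3, the pattern-avoiding permutations of [13] number C_13. So Q = C_13 = 742900.
P + Q = 4862 + 742900 = 747762.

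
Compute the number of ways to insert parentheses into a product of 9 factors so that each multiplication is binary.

1430

Bracketing 9 factors into binary products is counted by C_{9−1} = C_8.
C_8 = 1430.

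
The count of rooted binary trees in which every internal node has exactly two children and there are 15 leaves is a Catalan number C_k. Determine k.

A full binary tree with L leaves has L−1 internal nodes and is counted by C_{L−1}; L = 15 gives C_14.

14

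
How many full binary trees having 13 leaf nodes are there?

208012

A full binary tree with L leaves has L−1 internal nodes and is counted by C_{L−1}; L = 13 gives C_12.
C_12 = C(24,12)/13 = 2704156/13 = 208012.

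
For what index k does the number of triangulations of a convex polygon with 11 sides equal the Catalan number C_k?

The number of triangulations of an 11-gon is the Catalan number C_9 (index = sides − 2).

9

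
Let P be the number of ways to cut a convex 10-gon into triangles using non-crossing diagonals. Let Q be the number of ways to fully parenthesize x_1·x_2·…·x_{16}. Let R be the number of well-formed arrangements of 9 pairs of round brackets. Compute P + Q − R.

The number of triangulations of a 10-gon is the Catalan number C_8 (index = sides − 2). So P = C_8 = 1430.
Bracketing 16 factors into binary products is counted by C_{16−1} = C_15. So Q = C_15 = 9694845.
A balanced arrangement of 9 bracket pairs is a Dyck word of semilength 9, so the count is C_9. So R = C_9 = 4862.
P + Q − R = 1430 + 9694845 − 4862 = 9691413.

9691413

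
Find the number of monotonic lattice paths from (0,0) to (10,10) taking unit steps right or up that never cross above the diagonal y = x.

Sub-diagonal monotone paths from (0,0) to (10,10) biject with Dyck paths of semilength 10, giving C_10.
C_10 = C_9 · 2(2·9+1)/(9+2) = 4862 · 38/11 = 16796.

16796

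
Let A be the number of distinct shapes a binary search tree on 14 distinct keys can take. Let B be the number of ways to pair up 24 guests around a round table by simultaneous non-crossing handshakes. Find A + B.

Rooted binary trees with 14 nodes (each child slot possibly empty) number C_14. So A = C_14 = 2674440.
Non-crossing handshake pairings of 2n people are counted by C_n; 24 people gives n = 12. So B = C_12 = 208012.
A + B = 2674440 + 208012 = 2882452.

2882452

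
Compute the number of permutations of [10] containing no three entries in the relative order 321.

For any fixed pattern of length 3, the pattern-avoiding permutations of [10] number C_10.
C_10 = C(20,10)/11 = 184756/11 = 16796.

16796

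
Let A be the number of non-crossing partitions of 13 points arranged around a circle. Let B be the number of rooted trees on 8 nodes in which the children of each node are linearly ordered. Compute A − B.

The non-crossing partitions of [13] form a lattice of size C_13. So A = C_13 = 742900.
A rooted plane tree on 8 nodes has 7 edges, and such trees are counted by C_7. So B = C_7 = 429.
A − B = 742900 − 429 = 742471.

742471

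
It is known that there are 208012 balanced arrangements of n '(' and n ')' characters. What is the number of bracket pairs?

Balanced strings of n bracket-pairs are counted by C_n. The Catalan number equal to 208012 is C_12.

12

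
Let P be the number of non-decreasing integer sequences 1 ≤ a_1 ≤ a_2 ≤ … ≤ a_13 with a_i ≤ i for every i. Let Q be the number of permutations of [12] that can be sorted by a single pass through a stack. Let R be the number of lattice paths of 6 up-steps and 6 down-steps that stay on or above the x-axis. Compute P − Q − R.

Such sub-staircase sequences of length n are counted by C_n; here n = 13. So P = C_13 = 742900.
By Knuth's characterisation, the stack-sortable permutations of length 12 are the 231-avoiders, numbering C_12. So Q = C_12 = 208012.
A Dyck path with 6 up-steps and 6 down-steps has semilength 6, so there are C_6 of them. So R = C_6 = 132.
P − Q − R = 742900 − 208012 − 132 = 534756.

534756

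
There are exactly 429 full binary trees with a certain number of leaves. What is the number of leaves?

8

Full binary trees with L leaves are counted by C_{L−1}. Since C_7 = 429, the index is 7.
So the index is 7, and the number of leaves is 7 + 1 = 8.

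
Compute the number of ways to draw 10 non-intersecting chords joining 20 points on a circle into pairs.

16796

Pairing 20 circle points by 10 non-crossing chords gives C_10 matchings.
C_10 = C(20,10)/11 = 184756/11 = 16796.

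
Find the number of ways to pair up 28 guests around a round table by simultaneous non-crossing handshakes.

2674440

Non-crossing handshake pairings of 2n people are counted by C_n; 28 people gives n = 14.
C_14 = C_13 · 2(2·13+1)/(13+2) = 742900 · 54/15 = 2674440.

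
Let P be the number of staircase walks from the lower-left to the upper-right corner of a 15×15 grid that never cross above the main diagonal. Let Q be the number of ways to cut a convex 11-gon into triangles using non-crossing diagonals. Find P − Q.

9689983

Sub-diagonal monotone paths from (0,0) to (15,15) biject with Dyck paths of semilength 15, giving C_15. So P = C_15 = 9694845.
Triangulations of a convex m-gon are counted by C_{m−2}; with m = 11 this is C_9. So Q = C_9 = 4862.
P − Q = 9694845 − 4862 = 9689983.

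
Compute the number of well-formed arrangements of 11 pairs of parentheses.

58786

A balanced arrangement of 11 bracket pairs is a Dyck word of semilength 11, so the count is C_11.
C_11 = C(22,11)/12 = 705432/12 = 58786.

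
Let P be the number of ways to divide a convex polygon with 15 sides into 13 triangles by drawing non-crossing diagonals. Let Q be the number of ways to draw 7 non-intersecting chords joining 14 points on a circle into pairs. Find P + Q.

743329

Triangulations of a convex m-gon are counted by C_{m−2}; with m = 15 this is C_13. So P = C_13 = 742900.
Pairing 14 circle points by 7 non-crossing chords gives C_7 matchings. So Q = C_7 = 429.
P + Q = 742900 + 429 = 743329.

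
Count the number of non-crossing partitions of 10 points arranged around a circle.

16796

Non-crossing partitions of an n-element set are counted by C_n; here n = 10.
C_10 = C(20,10)/11 = 184756/11 = 16796.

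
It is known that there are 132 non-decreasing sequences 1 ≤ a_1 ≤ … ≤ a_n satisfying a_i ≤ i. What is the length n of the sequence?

6

Such sub-staircase sequences of length n are counted by C_n. The Catalan number equal to 132 is C_6.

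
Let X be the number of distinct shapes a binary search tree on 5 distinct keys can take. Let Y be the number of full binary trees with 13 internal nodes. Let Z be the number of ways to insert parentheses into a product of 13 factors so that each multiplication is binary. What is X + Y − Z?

534930

Binary trees (left/right distinguished) on n nodes are counted by C_n; here n = 5. So X = C_5 = 42.
The number of full binary trees on 13 internal nodes is the Catalan number C_13. So Y = C_13 = 742900.
Ways to associate a product of 13 factors correspond to binary trees on 13 leaves, so the count is C_12. So Z = C_12 = 208012.
X + Y − Z = 42 + 742900 − 208012 = 534930.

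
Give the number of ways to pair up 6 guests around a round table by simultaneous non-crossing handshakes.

5

Non-crossing handshake pairings of 2n people are counted by C_n; 6 people gives n = 3.
C_3 = 5.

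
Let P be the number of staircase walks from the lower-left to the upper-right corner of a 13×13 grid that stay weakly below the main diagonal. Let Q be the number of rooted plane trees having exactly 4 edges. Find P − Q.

Sub-diagonal monotone paths from (0,0) to (13,13) biject with Dyck paths of semilength 13, giving C_13. So P = C_13 = 742900.
A rooted plane tree with 4 edges has 5 nodes, and the count is C_4. So Q = C_4 = 14.
P − Q = 742900 − 14 = 742886.

742886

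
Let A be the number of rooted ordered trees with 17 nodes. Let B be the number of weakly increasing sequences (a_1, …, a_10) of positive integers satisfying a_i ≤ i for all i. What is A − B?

35340874

A rooted plane tree on 17 nodes has 16 edges, and such trees are counted by C_16. So A = C_16 = 35357670.
Such sub-staircase sequences of length n are counted by C_n; here n = 10. So B = C_10 = 16796.
A − B = 35357670 − 16796 = 35340874.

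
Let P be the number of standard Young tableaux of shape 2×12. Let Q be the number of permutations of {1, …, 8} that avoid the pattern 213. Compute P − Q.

By the hook-length formula (or a Dyck-path bijection), SYT of shape 2×12 number C_12. So P = C_12 = 208012.
For any fixed pattern of length 3, the pattern-avoiding permutations of [8] number C_8. So Q = C_8 = 1430.
P − Q = 208012 − 1430 = 206582.

206582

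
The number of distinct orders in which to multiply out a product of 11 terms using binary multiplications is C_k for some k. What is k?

10

Bracketing 11 factors into binary products is counted by C_{11−1} = C_10.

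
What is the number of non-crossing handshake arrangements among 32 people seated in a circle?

35357670

With 32 = 2·16 people, non-crossing handshake pairings are non-crossing perfect matchings on a circle, counted by C_16.
C_16 = C(32,16)/17 = 601080390/17 = 35357670.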